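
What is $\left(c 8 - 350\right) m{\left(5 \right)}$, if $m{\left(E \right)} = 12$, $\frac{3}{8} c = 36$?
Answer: $5016$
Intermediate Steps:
$c = 96$ ($c = \frac{8}{3} \cdot 36 = 96$)
$\left(c 8 - 350\right) m{\left(5 \right)} = \left(96 \cdot 8 - 350\right) 12 = \left(768 - 350\right) 12 = 418 \cdot 12 = 5016$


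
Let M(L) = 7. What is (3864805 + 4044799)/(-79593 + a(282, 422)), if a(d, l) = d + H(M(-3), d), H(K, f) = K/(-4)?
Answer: -31638416/317251 ≈ -99.727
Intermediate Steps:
H(K, f) = -K/4 (H(K, f) = K*(-¼) = -K/4)
a(d, l) = -7/4 + d (a(d, l) = d - ¼*7 = d - 7/4 = -7/4 + d)
(3864805 + 4044799)/(-79593 + a(282, 422)) = (3864805 + 4044799)/(-79593 + (-7/4 + 282)) = 7909604/(-79593 + 1121/4) = 7909604/(-317251/4) = 7909604*(-4/317251) = -31638416/317251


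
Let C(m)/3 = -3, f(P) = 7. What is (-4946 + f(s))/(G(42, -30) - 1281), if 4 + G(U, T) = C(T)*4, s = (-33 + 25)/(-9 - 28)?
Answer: 4939/1321 ≈ 3.7388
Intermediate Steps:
s = 8/37 (s = -8/(-37) = -8*(-1/37) = 8/37 ≈ 0.21622)
C(m) = -9 (C(m) = 3*(-3) = -9)
G(U, T) = -40 (G(U, T) = -4 - 9*4 = -4 - 36 = -40)
(-4946 + f(s))/(G(42, -30) - 1281) = (-4946 + 7)/(-40 - 1281) = -4939/(-1321) = -4939*(-1/1321) = 4939/1321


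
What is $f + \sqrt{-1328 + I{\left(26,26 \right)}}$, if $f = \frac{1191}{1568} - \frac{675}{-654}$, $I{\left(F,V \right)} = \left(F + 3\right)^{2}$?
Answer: $\frac{306219}{170912} + i \sqrt{487} \approx 1.7917 + 22.068 i$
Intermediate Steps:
$I{\left(F,V \right)} = \left(3 + F\right)^{2}$
$f = \frac{306219}{170912}$ ($f = 1191 \cdot \frac{1}{1568} - - \frac{225}{218} = \frac{1191}{1568} + \frac{225}{218} = \frac{306219}{170912} \approx 1.7917$)
$f + \sqrt{-1328 + I{\left(26,26 \right)}} = \frac{306219}{170912} + \sqrt{-1328 + \left(3 + 26\right)^{2}} = \frac{306219}{170912} + \sqrt{-1328 + 29^{2}} = \frac{306219}{170912} + \sqrt{-1328 + 841} = \frac{306219}{170912} + \sqrt{-487} = \frac{306219}{170912} + i \sqrt{487}$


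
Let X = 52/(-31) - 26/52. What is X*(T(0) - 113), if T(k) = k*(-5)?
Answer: 15255/62 ≈ 246.05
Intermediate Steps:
X = -135/62 (X = 52*(-1/31) - 26*1/52 = -52/31 - 1/2 = -135/62 ≈ -2.1774)
T(k) = -5*k
X*(T(0) - 113) = -135*(-5*0 - 113)/62 = -135*(0 - 113)/62 = -135/62*(-113) = 15255/62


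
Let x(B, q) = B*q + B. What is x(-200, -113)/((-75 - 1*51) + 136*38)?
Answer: 11200/2521 ≈ 4.4427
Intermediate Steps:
x(B, q) = B + B*q
x(-200, -113)/((-75 - 1*51) + 136*38) = (-200*(1 - 113))/((-75 - 1*51) + 136*38) = (-200*(-112))/((-75 - 51) + 5168) = 22400/(-126 + 5168) = 22400/5042 = 22400*(1/5042) = 11200/2521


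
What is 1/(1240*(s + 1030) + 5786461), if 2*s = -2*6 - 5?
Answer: 1/7053121 ≈ 1.4178e-7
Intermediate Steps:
s = -17/2 (s = (-2*6 - 5)/2 = (-12 - 5)/2 = (½)*(-17) = -17/2 ≈ -8.5000)
1/(1240*(s + 1030) + 5786461) = 1/(1240*(-17/2 + 1030) + 5786461) = 1/(1240*(2043/2) + 5786461) = 1/(1266660 + 5786461) = 1/7053121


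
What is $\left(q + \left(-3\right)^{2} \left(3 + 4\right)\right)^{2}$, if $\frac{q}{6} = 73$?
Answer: $251001$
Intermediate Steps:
$q = 438$ ($q = 6 \cdot 73 = 438$)
$\left(q + \left(-3\right)^{2} \left(3 + 4\right)\right)^{2} = \left(438 + \left(-3\right)^{2} \left(3 + 4\right)\right)^{2} = \left(438 + 9 \cdot 7\right)^{2} = \left(438 + 63\right)^{2} = 501^{2} = 251001$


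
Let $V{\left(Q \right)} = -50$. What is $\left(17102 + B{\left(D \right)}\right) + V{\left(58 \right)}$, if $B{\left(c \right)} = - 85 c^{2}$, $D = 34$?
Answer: $-81208$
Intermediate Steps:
$\left(17102 + B{\left(D \right)}\right) + V{\left(58 \right)} = \left(17102 - 85 \cdot 34^{2}\right) - 50 = \left(17102 - 98260\right) - 50 = -81158 - 50 = -81208$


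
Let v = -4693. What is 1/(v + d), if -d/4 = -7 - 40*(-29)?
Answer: -1/9305 ≈ -0.00010747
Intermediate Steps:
d = -4612 (d = -4*(-7 - 40*(-29)) = -4*(-7 + 1160) = -4*1153 = -4612)
1/(v + d) = 1/(-4693 - 4612) = 1/(-9305) = -1/9305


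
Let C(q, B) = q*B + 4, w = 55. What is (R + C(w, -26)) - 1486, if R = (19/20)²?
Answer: -1164439/400 ≈ -2911.1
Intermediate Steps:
C(q, B) = 4 + B*q (C(q, B) = B*q + 4 = 4 + B*q)
R = 361/400 (R = (19*(1/20))² = (19/20)² = 361/400 ≈ 0.90250)
(R + C(w, -26)) - 1486 = (361/400 + (4 - 26*55)) - 1486 = (361/400 + (4 - 1430)) - 1486 = (361/400 - 1426) - 1486 = -570039/400 - 1486 = -1164439/400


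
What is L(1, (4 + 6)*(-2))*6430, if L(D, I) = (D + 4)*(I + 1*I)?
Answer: -1286000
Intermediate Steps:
L(D, I) = 2*I*(4 + D) (L(D, I) = (4 + D)*(I + I) = (4 + D)*(2*I) = 2*I*(4 + D))
L(1, (4 + 6)*(-2))*6430 = (2*((4 + 6)*(-2))*(4 + 1))*6430 = (2*(10*(-2))*5)*6430 = (2*(-20)*5)*6430 = -200*6430 = -1286000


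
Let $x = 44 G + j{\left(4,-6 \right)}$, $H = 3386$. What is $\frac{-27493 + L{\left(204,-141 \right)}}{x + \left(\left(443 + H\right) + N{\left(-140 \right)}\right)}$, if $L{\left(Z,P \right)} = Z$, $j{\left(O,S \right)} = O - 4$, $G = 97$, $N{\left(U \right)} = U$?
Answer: $- \frac{27289}{7957} \approx -3.4296$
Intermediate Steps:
$j{\left(O,S \right)} = -4 + O$ ($j{\left(O,S \right)} = O - 4 = -4 + O$)
$x = 4268$ ($x = 44 \cdot 97 + \left(-4 + 4\right) = 4268 + 0 = 4268$)
$\frac{-27493 + L{\left(204,-141 \right)}}{x + \left(\left(443 + H\right) + N{\left(-140 \right)}\right)} = \frac{-27493 + 204}{4268 + \left(\left(443 + 3386\right) - 140\right)} = - \frac{27289}{4268 + \left(3829 - 140\right)} = - \frac{27289}{4268 + 3689} = - \frac{27289}{7957}$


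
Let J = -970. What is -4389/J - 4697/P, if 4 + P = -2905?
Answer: 17323691/2821730 ≈ 6.1394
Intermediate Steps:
P = -2909 (P = -4 - 2905 = -2909)
-4389/J - 4697/P = -4389/(-970) - 4697/(-2909) = -4389*(-1/970) - 4697*(-1/2909) = 4389/970 + 4697/2909 = 17323691/2821730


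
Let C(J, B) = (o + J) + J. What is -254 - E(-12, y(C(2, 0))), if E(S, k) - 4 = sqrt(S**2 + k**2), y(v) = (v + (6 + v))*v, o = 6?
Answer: -258 - 4*sqrt(4234) ≈ -518.28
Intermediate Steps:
C(J, B) = 6 + 2*J (C(J, B) = (6 + J) + J = 6 + 2*J)
y(v) = v*(6 + 2*v) (y(v) = (6 + 2*v)*v = v*(6 + 2*v))
E(S, k) = 4 + sqrt(S**2 + k**2)
-254 - E(-12, y(C(2, 0))) = -254 - (4 + sqrt((-12)**2 + (2*(6 + 2*2)*(3 + (6 + 2*2)))**2)) = -254 - (4 + sqrt(144 + (2*(6 + 4)*(3 + (6 + 4)))**2)) = -254 - (4 + sqrt(144 + (2*10*(3 + 10))**2)) = -254 - (4 + sqrt(144 + (2*10*13)**2)) = -254 - (4 + sqrt(144 + 260**2)) = -254 - (4 + sqrt(144 + 67600)) = -254 - (4 + sqrt(67744)) = -254 - (4 + 4*sqrt(4234)) = -254 + (-4 - 4*sqrt(4234)) = -258 - 4*sqrt(4234)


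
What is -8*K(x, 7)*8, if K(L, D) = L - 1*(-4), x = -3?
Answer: -64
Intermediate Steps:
K(L, D) = 4 + L (K(L, D) = L + 4 = 4 + L)
-8*K(x, 7)*8 = -8*(4 - 3)*8 = -8*1*8 = -8*8 = -64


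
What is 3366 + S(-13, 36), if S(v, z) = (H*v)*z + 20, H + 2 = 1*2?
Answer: 3386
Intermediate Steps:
H = 0 (H = -2 + 1*2 = -2 + 2 = 0)
S(v, z) = 20 (S(v, z) = (0*v)*z + 20 = 0*z + 20 = 0 + 20 = 20)
3366 + S(-13, 36) = 3366 + 20 = 3386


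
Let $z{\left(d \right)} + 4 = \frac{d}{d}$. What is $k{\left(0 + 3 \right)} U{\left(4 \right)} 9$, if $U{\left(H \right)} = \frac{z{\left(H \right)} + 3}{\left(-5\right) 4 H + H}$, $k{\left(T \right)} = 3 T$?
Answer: $0$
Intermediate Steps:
$z{\left(d \right)} = -3$ ($z{\left(d \right)} = -4 + \frac{d}{d} = -4 + 1 = -3$)
$U{\left(H \right)} = 0$ ($U{\left(H \right)} = \frac{-3 + 3}{\left(-5\right) 4 H + H} = \frac{0}{- 20 H + H} = \frac{0}{\left(-19\right) H} = 0 \left(- \frac{1}{19 H}\right) = 0$)
$k{\left(0 + 3 \right)} U{\left(4 \right)} 9 = 3 \left(0 + 3\right) 0 \cdot 9 = 3 \cdot 3 \cdot 0 \cdot 9 = 9 \cdot 0 \cdot 9 = 0 \cdot 9 = 0$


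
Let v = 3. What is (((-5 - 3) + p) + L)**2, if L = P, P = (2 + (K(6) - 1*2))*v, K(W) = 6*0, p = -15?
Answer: 529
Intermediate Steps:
K(W) = 0
P = 0 (P = (2 + (0 - 1*2))*3 = (2 + (0 - 2))*3 = (2 - 2)*3 = 0*3 = 0)
L = 0
(((-5 - 3) + p) + L)**2 = (((-5 - 3) - 15) + 0)**2 = ((-8 - 15) + 0)**2 = (-23 + 0)**2 = (-23)**2 = 529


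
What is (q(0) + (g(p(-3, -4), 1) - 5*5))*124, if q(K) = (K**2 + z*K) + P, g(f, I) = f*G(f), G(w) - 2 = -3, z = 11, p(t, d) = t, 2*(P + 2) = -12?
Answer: -3720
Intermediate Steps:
P = -8 (P = -2 + (1/2)*(-12) = -2 - 6 = -8)
G(w) = -1 (G(w) = 2 - 3 = -1)
g(f, I) = -f (g(f, I) = f*(-1) = -f)
q(K) = -8 + K**2 + 11*K (q(K) = (K**2 + 11*K) - 8 = -8 + K**2 + 11*K)
(q(0) + (g(p(-3, -4), 1) - 5*5))*124 = ((-8 + 0**2 + 11*0) + (-1*(-3) - 5*5))*124 = ((-8 + 0 + 0) + (3 - 25))*124 = (-8 - 22)*124 = -30*124 = -3720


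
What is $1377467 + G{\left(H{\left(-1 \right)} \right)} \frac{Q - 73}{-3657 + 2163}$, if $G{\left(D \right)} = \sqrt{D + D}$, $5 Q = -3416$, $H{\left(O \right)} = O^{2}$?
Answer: $1377467 + \frac{3781 \sqrt{2}}{7470} \approx 1.3775 \cdot 10^{6}$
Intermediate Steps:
$Q = - \frac{3416}{5}$ ($Q = \frac{1}{5} \left(-3416\right) = - \frac{3416}{5} \approx -683.2$)
$G{\left(D \right)} = \sqrt{2} \sqrt{D}$ ($G{\left(D \right)} = \sqrt{2 D} = \sqrt{2} \sqrt{D}$)
$1377467 + G{\left(H{\left(-1 \right)} \right)} \frac{Q - 73}{-3657 + 2163} = 1377467 + \sqrt{2} \sqrt{\left(-1\right)^{2}} \frac{- \frac{3416}{5} - 73}{-3657 + 2163} = 1377467 + \sqrt{2} \sqrt{1} \left(- \frac{3781}{5 \left(-1494\right)}\right) = 1377467 + \sqrt{2} \cdot 1 \left(\left(- \frac{3781}{5}\right) \left(- \frac{1}{1494}\right)\right) = 1377467 + \sqrt{2} \cdot \frac{3781}{7470} = 1377467 + \frac{3781 \sqrt{2}}{7470}$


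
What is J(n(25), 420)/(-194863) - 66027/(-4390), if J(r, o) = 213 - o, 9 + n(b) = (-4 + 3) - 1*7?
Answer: 12867128031/855448570 ≈ 15.041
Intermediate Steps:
n(b) = -17 (n(b) = -9 + ((-4 + 3) - 1*7) = -9 + (-1 - 7) = -9 - 8 = -17)
J(n(25), 420)/(-194863) - 66027/(-4390) = (213 - 1*420)/(-194863) - 66027/(-4390) = (213 - 420)*(-1/194863) - 66027*(-1/4390) = -207*(-1/194863) + 66027/4390 = 207/194863 + 66027/4390 = 12867128031/855448570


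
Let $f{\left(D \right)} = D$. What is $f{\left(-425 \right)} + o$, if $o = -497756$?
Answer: $-498181$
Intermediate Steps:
$f{\left(-425 \right)} + o = -425 - 497756 = -498181$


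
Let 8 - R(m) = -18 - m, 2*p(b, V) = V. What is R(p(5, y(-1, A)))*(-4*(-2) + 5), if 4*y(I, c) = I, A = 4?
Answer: 2691/8 ≈ 336.38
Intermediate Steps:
y(I, c) = I/4
p(b, V) = V/2
R(m) = 26 + m (R(m) = 8 - (-18 - m) = 8 + (18 + m) = 26 + m)
R(p(5, y(-1, A)))*(-4*(-2) + 5) = (26 + ((1/4)*(-1))/2)*(-4*(-2) + 5) = (26 + (1/2)*(-1/4))*(8 + 5) = (26 - 1/8)*13 = (207/8)*13 = 2691/8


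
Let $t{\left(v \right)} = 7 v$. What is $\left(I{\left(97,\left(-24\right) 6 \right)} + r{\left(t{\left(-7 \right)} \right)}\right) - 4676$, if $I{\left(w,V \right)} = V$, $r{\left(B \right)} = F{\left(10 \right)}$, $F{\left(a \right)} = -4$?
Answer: $-4824$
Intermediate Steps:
$r{\left(B \right)} = -4$
$\left(I{\left(97,\left(-24\right) 6 \right)} + r{\left(t{\left(-7 \right)} \right)}\right) - 4676 = \left(\left(-24\right) 6 - 4\right) - 4676 = \left(-144 - 4\right) - 4676 = -148 - 4676 = -4824$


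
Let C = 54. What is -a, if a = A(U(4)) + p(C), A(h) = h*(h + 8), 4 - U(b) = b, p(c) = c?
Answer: -54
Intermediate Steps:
U(b) = 4 - b
A(h) = h*(8 + h)
a = 54 (a = (4 - 1*4)*(8 + (4 - 1*4)) + 54 = (4 - 4)*(8 + (4 - 4)) + 54 = 0*(8 + 0) + 54 = 0*8 + 54 = 0 + 54 = 54)
-a = -1*54 = -54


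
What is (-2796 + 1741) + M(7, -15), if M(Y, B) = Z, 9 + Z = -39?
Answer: -1103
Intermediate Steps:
Z = -48 (Z = -9 - 39 = -48)
M(Y, B) = -48
(-2796 + 1741) + M(7, -15) = (-2796 + 1741) - 48 = -1055 - 48 = -1103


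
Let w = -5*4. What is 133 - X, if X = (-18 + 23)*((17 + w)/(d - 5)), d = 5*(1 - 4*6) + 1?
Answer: 15812/119 ≈ 132.87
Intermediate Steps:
d = -114 (d = 5*(1 - 24) + 1 = 5*(-23) + 1 = -115 + 1 = -114)
w = -20
X = 15/119 (X = (-18 + 23)*((17 - 20)/(-114 - 5)) = 5*(-3/(-119)) = 5*(-3*(-1/119)) = 5*(3/119) = 15/119 ≈ 0.12605)
133 - X = 133 - 1*15/119 = 133 - 15/119 = 15812/119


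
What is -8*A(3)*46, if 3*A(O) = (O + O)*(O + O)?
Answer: -4416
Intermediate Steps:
A(O) = 4*O²/3 (A(O) = ((O + O)*(O + O))/3 = ((2*O)*(2*O))/3 = (4*O²)/3 = 4*O²/3)
-8*A(3)*46 = -32*3²/3*46 = -32*9/3*46 = -8*12*46 = -96*46 = -4416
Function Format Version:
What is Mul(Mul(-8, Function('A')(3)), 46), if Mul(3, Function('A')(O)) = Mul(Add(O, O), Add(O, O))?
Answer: -4416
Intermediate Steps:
Function('A')(O) = Mul(Rational(4, 3), Pow(O, 2)) (Function('A')(O) = Mul(Rational(1, 3), Mul(Add(O, O), Add(O, O))) = Mul(Rational(1, 3), Mul(Mul(2, O), Mul(2, O))) = Mul(Rational(1, 3), Mul(4, Pow(O, 2))) = Mul(Rational(4, 3), Pow(O, 2)))
Mul(Mul(-8, Function('A')(3)), 46) = Mul(Mul(-8, Mul(Rational(4, 3), Pow(3, 2))), 46) = Mul(Mul(-8, Mul(Rational(4, 3), 9)), 46) = Mul(Mul(-8, 12), 46) = Mul(-96, 46) = -4416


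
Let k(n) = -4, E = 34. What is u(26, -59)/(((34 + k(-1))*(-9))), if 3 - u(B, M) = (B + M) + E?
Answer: -1/135 ≈ -0.0074074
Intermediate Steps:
u(B, M) = -31 - B - M (u(B, M) = 3 - ((B + M) + 34) = 3 - (34 + B + M) = 3 + (-34 - B - M) = -31 - B - M)
u(26, -59)/(((34 + k(-1))*(-9))) = (-31 - 1*26 - 1*(-59))/(((34 - 4)*(-9))) = (-31 - 26 + 59)/((30*(-9))) = 2/(-270) = 2*(-1/270) = -1/135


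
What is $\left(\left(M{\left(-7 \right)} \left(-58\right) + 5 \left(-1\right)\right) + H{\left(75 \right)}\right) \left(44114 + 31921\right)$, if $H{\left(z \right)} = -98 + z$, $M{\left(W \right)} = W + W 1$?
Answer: $59611440$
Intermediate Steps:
$M{\left(W \right)} = 2 W$ ($M{\left(W \right)} = W + W = 2 W$)
$\left(\left(M{\left(-7 \right)} \left(-58\right) + 5 \left(-1\right)\right) + H{\left(75 \right)}\right) \left(44114 + 31921\right) = \left(\left(2 \left(-7\right) \left(-58\right) + 5 \left(-1\right)\right) + \left(-98 + 75\right)\right) \left(44114 + 31921\right) = \left(\left(\left(-14\right) \left(-58\right) - 5\right) - 23\right) 76035 = \left(\left(812 - 5\right) - 23\right) 76035 = \left(807 - 23\right) 76035 = 784 \cdot 76035 = 59611440$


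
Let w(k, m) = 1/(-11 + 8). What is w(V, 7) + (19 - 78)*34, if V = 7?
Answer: -6019/3 ≈ -2006.3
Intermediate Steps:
w(k, m) = -1/3 (w(k, m) = 1/(-3) = -1/3)
w(V, 7) + (19 - 78)*34 = -1/3 + (19 - 78)*34 = -1/3 - 59*34 = -1/3 - 2006 = -6019/3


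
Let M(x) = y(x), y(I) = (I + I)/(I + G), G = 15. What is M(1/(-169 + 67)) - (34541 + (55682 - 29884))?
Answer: -92258333/1529 ≈ -60339.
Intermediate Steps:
y(I) = 2*I/(15 + I) (y(I) = (I + I)/(I + 15) = (2*I)/(15 + I) = 2*I/(15 + I))
M(x) = 2*x/(15 + x)
M(1/(-169 + 67)) - (34541 + (55682 - 29884)) = 2/((-169 + 67)*(15 + 1/(-169 + 67))) - (34541 + (55682 - 29884)) = 2/(-102*(15 + 1/(-102))) - (34541 + 25798) = 2*(-1/102)/(15 - 1/102) - 1*60339 = 2*(-1/102)/(1529/102) - 60339 = 2*(-1/102)*(102/1529) - 60339 = -2/1529 - 60339 = -92258333/1529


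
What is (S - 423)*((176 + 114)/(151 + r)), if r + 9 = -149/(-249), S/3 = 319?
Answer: 38560140/35507 ≈ 1086.0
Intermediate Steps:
S = 957 (S = 3*319 = 957)
r = -2092/249 (r = -9 - 149/(-249) = -9 - 149*(-1/249) = -9 + 149/249 = -2092/249 ≈ -8.4016)
(S - 423)*((176 + 114)/(151 + r)) = (957 - 423)*((176 + 114)/(151 - 2092/249)) = 534*(290/(35507/249)) = 534*(290*(249/35507)) = 534*(72210/35507) = 38560140/35507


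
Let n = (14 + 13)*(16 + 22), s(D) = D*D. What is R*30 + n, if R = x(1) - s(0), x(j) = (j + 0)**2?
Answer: 1056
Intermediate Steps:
x(j) = j**2
s(D) = D**2
n = 1026 (n = 27*38 = 1026)
R = 1 (R = 1**2 - 1*0**2 = 1 - 1*0 = 1 + 0 = 1)
R*30 + n = 1*30 + 1026 = 30 + 1026 = 1056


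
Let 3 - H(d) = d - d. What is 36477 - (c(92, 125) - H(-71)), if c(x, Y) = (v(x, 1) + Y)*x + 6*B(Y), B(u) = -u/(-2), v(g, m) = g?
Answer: 16141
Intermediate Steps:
H(d) = 3 (H(d) = 3 - (d - d) = 3 - 1*0 = 3 + 0 = 3)
B(u) = u/2 (B(u) = -u*(-1/2) = u/2)
c(x, Y) = 3*Y + x*(Y + x) (c(x, Y) = (x + Y)*x + 6*(Y/2) = (Y + x)*x + 3*Y = x*(Y + x) + 3*Y = 3*Y + x*(Y + x))
36477 - (c(92, 125) - H(-71)) = 36477 - ((92**2 + 3*125 + 125*92) - 1*3) = 36477 - ((8464 + 375 + 11500) - 3) = 36477 - (20339 - 3) = 36477 - 1*20336 = 36477 - 20336 = 16141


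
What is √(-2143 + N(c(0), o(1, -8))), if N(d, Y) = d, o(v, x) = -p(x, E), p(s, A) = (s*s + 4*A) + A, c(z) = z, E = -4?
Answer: I*√2143 ≈ 46.293*I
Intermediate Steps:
p(s, A) = s² + 5*A (p(s, A) = (s² + 4*A) + A = s² + 5*A)
o(v, x) = 20 - x² (o(v, x) = -(x² + 5*(-4)) = -(x² - 20) = -(-20 + x²) = 20 - x²)
√(-2143 + N(c(0), o(1, -8))) = √(-2143 + 0) = √(-2143) = I*√2143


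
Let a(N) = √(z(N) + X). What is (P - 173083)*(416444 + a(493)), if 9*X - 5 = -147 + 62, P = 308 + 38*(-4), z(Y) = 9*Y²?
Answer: -72014411588 - 172927*√19686889/3 ≈ -7.2270e+10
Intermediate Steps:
P = 156 (P = 308 - 152 = 156)
X = -80/9 (X = 5/9 + (-147 + 62)/9 = 5/9 + (⅑)*(-85) = 5/9 - 85/9 = -80/9 ≈ -8.8889)
a(N) = √(-80/9 + 9*N²) (a(N) = √(9*N² - 80/9) = √(-80/9 + 9*N²))
(P - 173083)*(416444 + a(493)) = (156 - 173083)*(416444 + √(-80 + 81*493²)/3) = -172927*(416444 + √(-80 + 81*243049)/3) = -172927*(416444 + √(-80 + 19686969)/3) = -172927*(416444 + √19686889/3) = -72014411588 - 172927*√19686889/3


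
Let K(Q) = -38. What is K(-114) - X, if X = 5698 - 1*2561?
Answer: -3175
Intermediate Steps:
X = 3137 (X = 5698 - 2561 = 3137)
K(-114) - X = -38 - 1*3137 = -38 - 3137 = -3175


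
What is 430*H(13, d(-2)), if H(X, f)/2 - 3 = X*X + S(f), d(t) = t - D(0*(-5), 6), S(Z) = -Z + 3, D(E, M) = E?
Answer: 152220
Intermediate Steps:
S(Z) = 3 - Z
d(t) = t (d(t) = t - 0*(-5) = t - 1*0 = t + 0 = t)
H(X, f) = 12 - 2*f + 2*X² (H(X, f) = 6 + 2*(X*X + (3 - f)) = 6 + 2*(X² + (3 - f)) = 6 + 2*(3 + X² - f) = 6 + (6 - 2*f + 2*X²) = 12 - 2*f + 2*X²)
430*H(13, d(-2)) = 430*(12 - 2*(-2) + 2*13²) = 430*(12 + 4 + 2*169) = 430*(12 + 4 + 338) = 430*354 = 152220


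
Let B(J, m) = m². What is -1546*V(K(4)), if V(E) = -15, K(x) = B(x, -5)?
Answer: 23190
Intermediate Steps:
K(x) = 25 (K(x) = (-5)² = 25)
-1546*V(K(4)) = -1546*(-15) = 23190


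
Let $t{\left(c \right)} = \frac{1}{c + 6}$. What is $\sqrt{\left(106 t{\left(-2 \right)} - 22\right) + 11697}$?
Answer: $\frac{\sqrt{46806}}{2} \approx 108.17$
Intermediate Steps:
$t{\left(c \right)} = \frac{1}{6 + c}$
$\sqrt{\left(106 t{\left(-2 \right)} - 22\right) + 11697} = \sqrt{\left(\frac{106}{6 - 2} - 22\right) + 11697} = \sqrt{\left(\frac{106}{4} - 22\right) + 11697} = \sqrt{\left(106 \cdot \frac{1}{4} - 22\right) + 11697} = \sqrt{\left(\frac{53}{2} - 22\right) + 11697} = \sqrt{\frac{9}{2} + 11697} = \sqrt{\frac{23403}{2}} = \frac{\sqrt{46806}}{2}$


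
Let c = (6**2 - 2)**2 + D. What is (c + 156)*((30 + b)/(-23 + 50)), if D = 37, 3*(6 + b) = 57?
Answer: 58007/27 ≈ 2148.4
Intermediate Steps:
b = 13 (b = -6 + (1/3)*57 = -6 + 19 = 13)
c = 1193 (c = (6**2 - 2)**2 + 37 = (36 - 2)**2 + 37 = 34**2 + 37 = 1156 + 37 = 1193)
(c + 156)*((30 + b)/(-23 + 50)) = (1193 + 156)*((30 + 13)/(-23 + 50)) = 1349*(43/27) = 58007/27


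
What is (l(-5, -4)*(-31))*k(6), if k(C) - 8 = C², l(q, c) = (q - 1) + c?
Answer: 13640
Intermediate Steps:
l(q, c) = -1 + c + q (l(q, c) = (-1 + q) + c = -1 + c + q)
k(C) = 8 + C²
(l(-5, -4)*(-31))*k(6) = ((-1 - 4 - 5)*(-31))*(8 + 6²) = (-10*(-31))*(8 + 36) = 310*44 = 13640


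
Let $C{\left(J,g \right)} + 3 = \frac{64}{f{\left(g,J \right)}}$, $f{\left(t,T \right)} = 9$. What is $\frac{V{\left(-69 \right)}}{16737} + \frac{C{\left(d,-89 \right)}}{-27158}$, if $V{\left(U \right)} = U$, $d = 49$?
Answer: $- \frac{157517}{36854874} \approx -0.004274$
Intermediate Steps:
$C{\left(J,g \right)} = \frac{37}{9}$ ($C{\left(J,g \right)} = -3 + \frac{64}{9} = \frac{37}{9}$)
$\frac{V{\left(-69 \right)}}{16737} + \frac{C{\left(d,-89 \right)}}{-27158} = - \frac{69}{16737} + \frac{37}{9 \left(-27158\right)} = \left(-69\right) \frac{1}{16737} + \frac{37}{9} \left(- \frac{1}{27158}\right) = - \frac{23}{5579} - \frac{1}{6606} = - \frac{157517}{36854874}$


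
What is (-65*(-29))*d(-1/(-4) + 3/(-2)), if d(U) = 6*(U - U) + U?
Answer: -9425/4 ≈ -2356.3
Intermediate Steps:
d(U) = U (d(U) = 6*0 + U = 0 + U = U)
(-65*(-29))*d(-1/(-4) + 3/(-2)) = (-65*(-29))*(-1/(-4) + 3/(-2)) = 1885*(-1*(-¼) + 3*(-½)) = 1885*(¼ - 3/2) = 1885*(-5/4) = -9425/4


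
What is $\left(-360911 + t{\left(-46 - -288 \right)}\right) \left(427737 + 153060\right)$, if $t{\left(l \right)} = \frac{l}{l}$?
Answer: $-209615445270$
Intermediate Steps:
$t{\left(l \right)} = 1$
$\left(-360911 + t{\left(-46 - -288 \right)}\right) \left(427737 + 153060\right) = \left(-360911 + 1\right) \left(427737 + 153060\right) = \left(-360910\right) 580797 = -209615445270$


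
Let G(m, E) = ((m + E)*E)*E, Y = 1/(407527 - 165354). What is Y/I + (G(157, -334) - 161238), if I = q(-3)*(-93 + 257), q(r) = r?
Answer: -2371859750021401/119149116 ≈ -1.9907e+7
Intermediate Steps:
Y = 1/242173 ≈ 4.1293e-6
G(m, E) = E**2*(E + m) (G(m, E) = ((E + m)*E)*E = (E*(E + m))*E = E**2*(E + m))
I = -492 (I = -3*(-93 + 257) = -3*164 = -492)
Y/I + (G(157, -334) - 161238) = (1/242173)/(-492) + ((-334)**2*(-334 + 157) - 161238) = (1/242173)*(-1/492) + (111556*(-177) - 161238) = -1/119149116 + (-19745412 - 161238) = -1/119149116 - 19906650 = -2371859750021401/119149116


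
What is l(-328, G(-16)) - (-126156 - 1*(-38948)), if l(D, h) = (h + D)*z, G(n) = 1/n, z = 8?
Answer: 169167/2 ≈ 84584.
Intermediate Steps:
l(D, h) = 8*D + 8*h (l(D, h) = (h + D)*8 = (D + h)*8 = 8*D + 8*h)
l(-328, G(-16)) - (-126156 - 1*(-38948)) = (8*(-328) + 8/(-16)) - (-126156 - 1*(-38948)) = (-2624 + 8*(-1/16)) - (-126156 + 38948) = (-2624 - ½) - 1*(-87208) = -5249/2 + 87208 = 169167/2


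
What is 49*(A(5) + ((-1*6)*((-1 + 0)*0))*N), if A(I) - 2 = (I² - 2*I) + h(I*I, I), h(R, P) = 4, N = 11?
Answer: 1029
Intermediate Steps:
A(I) = 6 + I² - 2*I (A(I) = 2 + ((I² - 2*I) + 4) = 2 + (4 + I² - 2*I) = 6 + I² - 2*I)
49*(A(5) + ((-1*6)*((-1 + 0)*0))*N) = 49*((6 + 5² - 2*5) + ((-1*6)*((-1 + 0)*0))*11) = 49*((6 + 25 - 10) - (-6)*0*11) = 49*(21 - 6*0*11) = 49*(21 + 0*11) = 49*(21 + 0) = 49*21 = 1029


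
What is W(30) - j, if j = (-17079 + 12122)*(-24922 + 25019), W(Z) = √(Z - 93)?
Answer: 480829 + 3*I*√7 ≈ 4.8083e+5 + 7.9373*I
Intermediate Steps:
W(Z) = √(-93 + Z)
j = -480829 (j = -4957*97 = -480829)
W(30) - j = √(-93 + 30) - 1*(-480829) = √(-63) + 480829 = 3*I*√7 + 480829 = 480829 + 3*I*√7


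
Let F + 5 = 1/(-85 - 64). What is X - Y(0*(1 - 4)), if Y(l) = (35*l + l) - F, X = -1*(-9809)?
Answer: 1460795/149 ≈ 9804.0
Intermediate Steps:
F = -746/149 (F = -5 + 1/(-85 - 64) = -5 + 1/(-149) = -5 - 1/149 = -746/149 ≈ -5.0067)
X = 9809
Y(l) = 746/149 + 36*l (Y(l) = (35*l + l) - 1*(-746/149) = 36*l + 746/149 = 746/149 + 36*l)
X - Y(0*(1 - 4)) = 9809 - (746/149 + 36*(0*(1 - 4))) = 9809 - (746/149 + 36*(0*(-3))) = 9809 - (746/149 + 36*0) = 9809 - (746/149 + 0) = 9809 - 1*746/149 = 9809 - 746/149 = 1460795/149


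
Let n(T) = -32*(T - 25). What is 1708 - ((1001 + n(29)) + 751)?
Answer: 84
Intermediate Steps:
n(T) = 800 - 32*T (n(T) = -32*(-25 + T) = 800 - 32*T)
1708 - ((1001 + n(29)) + 751) = 1708 - ((1001 + (800 - 32*29)) + 751) = 1708 - ((1001 + (800 - 928)) + 751) = 1708 - ((1001 - 128) + 751) = 1708 - (873 + 751) = 1708 - 1*1624 = 1708 - 1624 = 84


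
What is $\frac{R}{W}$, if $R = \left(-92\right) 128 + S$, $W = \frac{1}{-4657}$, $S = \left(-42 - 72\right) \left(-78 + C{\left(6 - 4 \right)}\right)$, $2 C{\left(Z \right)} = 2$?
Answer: $13961686$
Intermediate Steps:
$C{\left(Z \right)} = 1$ ($C{\left(Z \right)} = \frac{1}{2} \cdot 2 = 1$)
$S = 8778$ ($S = \left(-42 - 72\right) \left(-78 + 1\right) = \left(-114\right) \left(-77\right) = 8778$)
$W = - \frac{1}{4657} \approx -0.00021473$
$R = -2998$ ($R = \left(-92\right) 128 + 8778 = -11776 + 8778 = -2998$)
$\frac{R}{W} = - \frac{2998}{- \frac{1}{4657}} = \left(-2998\right) \left(-4657\right) = 13961686$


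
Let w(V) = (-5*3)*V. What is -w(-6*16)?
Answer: -1440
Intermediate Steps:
w(V) = -15*V
-w(-6*16) = -(-15)*(-6*16) = -(-15)*(-96) = -1*1440 = -1440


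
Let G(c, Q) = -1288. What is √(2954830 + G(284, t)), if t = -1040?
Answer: √2953542 ≈ 1718.6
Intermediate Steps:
√(2954830 + G(284, t)) = √(2954830 - 1288) = √2953542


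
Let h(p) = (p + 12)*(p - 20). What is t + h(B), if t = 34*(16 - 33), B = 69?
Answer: 3391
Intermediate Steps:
t = -578 (t = 34*(-17) = -578)
h(p) = (-20 + p)*(12 + p) (h(p) = (12 + p)*(-20 + p) = (-20 + p)*(12 + p))
t + h(B) = -578 + (-240 + 69**2 - 8*69) = -578 + (-240 + 4761 - 552) = -578 + 3969 = 3391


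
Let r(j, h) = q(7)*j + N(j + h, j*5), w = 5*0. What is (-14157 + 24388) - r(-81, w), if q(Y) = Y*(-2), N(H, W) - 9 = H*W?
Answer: -23717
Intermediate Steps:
N(H, W) = 9 + H*W
q(Y) = -2*Y
w = 0
r(j, h) = 9 - 14*j + 5*j*(h + j) (r(j, h) = (-2*7)*j + (9 + (j + h)*(j*5)) = -14*j + (9 + (h + j)*(5*j)) = -14*j + (9 + 5*j*(h + j)) = 9 - 14*j + 5*j*(h + j))
(-14157 + 24388) - r(-81, w) = (-14157 + 24388) - (9 - 14*(-81) + 5*(-81)*(0 - 81)) = 10231 - (9 + 1134 + 5*(-81)*(-81)) = 10231 - (9 + 1134 + 32805) = 10231 - 1*33948 = 10231 - 33948 = -23717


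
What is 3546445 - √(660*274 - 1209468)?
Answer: 3546445 - 6*I*√28573 ≈ 3.5464e+6 - 1014.2*I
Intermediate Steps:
3546445 - √(660*274 - 1209468) = 3546445 - √(180840 - 1209468) = 3546445 - √(-1028628) = 3546445 - 6*I*√28573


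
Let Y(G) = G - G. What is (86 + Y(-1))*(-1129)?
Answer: -97094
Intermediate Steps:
Y(G) = 0
(86 + Y(-1))*(-1129) = (86 + 0)*(-1129) = 86*(-1129) = -97094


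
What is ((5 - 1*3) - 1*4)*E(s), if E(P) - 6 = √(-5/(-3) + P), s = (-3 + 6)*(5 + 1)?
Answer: -12 - 2*√177/3 ≈ -20.869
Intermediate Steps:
s = 18 (s = 3*6 = 18)
E(P) = 6 + √(5/3 + P) (E(P) = 6 + √(-5/(-3) + P) = 6 + √(-5*(-⅓) + P) = 6 + √(5/3 + P))
((5 - 1*3) - 1*4)*E(s) = ((5 - 1*3) - 1*4)*(6 + √(15 + 9*18)/3) = ((5 - 3) - 4)*(6 + √(15 + 162)/3) = (2 - 4)*(6 + √177/3) = -2*(6 + √177/3) = -12 - 2*√177/3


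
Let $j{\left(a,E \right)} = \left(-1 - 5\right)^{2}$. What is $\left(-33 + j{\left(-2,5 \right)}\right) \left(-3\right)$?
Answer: $-9$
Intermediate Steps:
$j{\left(a,E \right)} = 36$ ($j{\left(a,E \right)} = \left(-6\right)^{2} = 36$)
$\left(-33 + j{\left(-2,5 \right)}\right) \left(-3\right) = \left(-33 + 36\right) \left(-3\right) = 3 \left(-3\right) = -9$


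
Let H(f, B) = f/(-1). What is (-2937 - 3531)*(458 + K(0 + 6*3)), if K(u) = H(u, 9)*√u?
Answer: -2962344 + 349272*√2 ≈ -2.4684e+6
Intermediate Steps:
H(f, B) = -f (H(f, B) = f*(-1) = -f)
K(u) = -u^(3/2) (K(u) = (-u)*√u = -u^(3/2))
(-2937 - 3531)*(458 + K(0 + 6*3)) = (-2937 - 3531)*(458 - (0 + 6*3)^(3/2)) = -6468*(458 - (0 + 18)^(3/2)) = -6468*(458 - 18^(3/2)) = -6468*(458 - 54*√2) = -2962344 + 349272*√2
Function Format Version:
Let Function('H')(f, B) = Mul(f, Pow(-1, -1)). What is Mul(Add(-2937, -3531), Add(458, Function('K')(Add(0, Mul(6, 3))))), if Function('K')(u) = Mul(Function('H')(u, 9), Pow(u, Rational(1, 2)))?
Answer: Add(-2962344, Mul(349272, Pow(2, Rational(1, 2)))) ≈ -2.4684e+6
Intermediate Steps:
Function('H')(f, B) = Mul(-1, f) (Function('H')(f, B) = Mul(f, -1) = Mul(-1, f))
Function('K')(u) = Mul(-1, Pow(u, Rational(3, 2))) (Function('K')(u) = Mul(Mul(-1, u), Pow(u, Rational(1, 2))) = Mul(-1, Pow(u, Rational(3, 2))))
Mul(Add(-2937, -3531), Add(458, Function('K')(Add(0, Mul(6, 3))))) = Mul(Add(-2937, -3531), Add(458, Mul(-1, Pow(Add(0, Mul(6, 3)), Rational(3, 2))))) = Mul(-6468, Add(458, Mul(-1, Pow(Add(0, 18), Rational(3, 2))))) = Mul(-6468, Add(458, Mul(-1, Pow(18, Rational(3, 2))))) = Mul(-6468, Add(458, Mul(-1, Mul(54, Pow(2, Rational(1, 2)))))) = Mul(-6468, Add(458, Mul(-54, Pow(2, Rational(1, 2))))) = Add(-2962344, Mul(349272, Pow(2, Rational(1, 2))))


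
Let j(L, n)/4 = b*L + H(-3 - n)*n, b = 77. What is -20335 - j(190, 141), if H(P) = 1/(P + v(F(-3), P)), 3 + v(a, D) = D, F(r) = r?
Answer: -7648747/97 ≈ -78853.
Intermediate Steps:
v(a, D) = -3 + D
H(P) = 1/(-3 + 2*P) (H(P) = 1/(P + (-3 + P)) = 1/(-3 + 2*P))
j(L, n) = 308*L + 4*n/(-9 - 2*n) (j(L, n) = 4*(77*L + n/(-3 + 2*(-3 - n))) = 4*(77*L + n/(-3 + (-6 - 2*n))) = 4*(77*L + n/(-9 - 2*n)) = 308*L + 4*n/(-9 - 2*n))
-20335 - j(190, 141) = -20335 - 4*(-1*141 + 77*190*(9 + 2*141))/(9 + 2*141) = -20335 - 4*(-141 + 77*190*(9 + 282))/(9 + 282) = -20335 - 4*(-141 + 77*190*291)/291 = -20335 - 4*(-141 + 4257330)/291 = -20335 - 4*4257189/291 = -20335 - 1*5676252/97 = -20335 - 5676252/97 = -7648747/97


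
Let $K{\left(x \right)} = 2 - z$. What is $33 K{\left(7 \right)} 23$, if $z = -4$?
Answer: $4554$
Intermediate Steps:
$K{\left(x \right)} = 6$ ($K{\left(x \right)} = 2 - -4 = 2 + 4 = 6$)
$33 K{\left(7 \right)} 23 = 33 \cdot 6 \cdot 23 = 198 \cdot 23 = 4554$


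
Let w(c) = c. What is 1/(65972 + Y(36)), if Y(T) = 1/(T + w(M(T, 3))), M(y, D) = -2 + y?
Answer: 70/4618041 ≈ 1.5158e-5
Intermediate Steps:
Y(T) = 1/(-2 + 2*T) (Y(T) = 1/(T + (-2 + T)) = 1/(-2 + 2*T))
1/(65972 + Y(36)) = 1/(65972 + 1/(2*(-1 + 36))) = 1/(65972 + (½)/35) = 1/(65972 + (½)*(1/35)) = 1/(65972 + 1/70) = 1/(4618041/70) = 70/4618041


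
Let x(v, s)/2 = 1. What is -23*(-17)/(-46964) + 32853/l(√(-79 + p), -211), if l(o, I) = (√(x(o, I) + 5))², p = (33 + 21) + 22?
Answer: 1542905555/328748 ≈ 4693.3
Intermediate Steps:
p = 76 (p = 54 + 22 = 76)
x(v, s) = 2 (x(v, s) = 2*1 = 2)
l(o, I) = 7 (l(o, I) = (√(2 + 5))² = (√7)² = 7)
-23*(-17)/(-46964) + 32853/l(√(-79 + p), -211) = -23*(-17)/(-46964) + 32853/7 = 391*(-1/46964) + 32853*(⅐) = -391/46964 + 32853/7 = 1542905555/328748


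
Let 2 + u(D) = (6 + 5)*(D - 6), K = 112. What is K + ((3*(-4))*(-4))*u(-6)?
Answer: -6320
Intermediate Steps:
u(D) = -68 + 11*D (u(D) = -2 + (6 + 5)*(D - 6) = -2 + 11*(-6 + D) = -2 + (-66 + 11*D) = -68 + 11*D)
K + ((3*(-4))*(-4))*u(-6) = 112 + ((3*(-4))*(-4))*(-68 + 11*(-6)) = 112 + (-12*(-4))*(-68 - 66) = 112 + 48*(-134) = 112 - 6432 = -6320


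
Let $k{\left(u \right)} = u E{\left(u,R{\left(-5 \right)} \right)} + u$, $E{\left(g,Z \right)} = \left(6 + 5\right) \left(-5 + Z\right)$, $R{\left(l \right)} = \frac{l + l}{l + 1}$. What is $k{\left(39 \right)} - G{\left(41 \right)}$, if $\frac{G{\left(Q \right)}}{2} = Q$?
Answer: $- \frac{2231}{2} \approx -1115.5$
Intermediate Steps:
$G{\left(Q \right)} = 2 Q$
$R{\left(l \right)} = \frac{2 l}{1 + l}$
$E{\left(g,Z \right)} = -55 + 11 Z$ ($E{\left(g,Z \right)} = 11 \left(-5 + Z\right) = -55 + 11 Z$)
$k{\left(u \right)} = - \frac{53 u}{2}$ ($k{\left(u \right)} = u \left(-55 + 11 \cdot 2 \left(-5\right) \frac{1}{1 - 5}\right) + u = u \left(-55 + 11 \cdot 2 \left(-5\right) \frac{1}{-4}\right) + u = u \left(-55 + 11 \cdot 2 \left(-5\right) \left(- \frac{1}{4}\right)\right) + u = u \left(-55 + 11 \cdot \frac{5}{2}\right) + u = u \left(-55 + \frac{55}{2}\right) + u = u \left(- \frac{55}{2}\right) + u = - \frac{55 u}{2} + u = - \frac{53 u}{2}$)
$k{\left(39 \right)} - G{\left(41 \right)} = \left(- \frac{53}{2}\right) 39 - 2 \cdot 41 = - \frac{2067}{2} - 82 = - \frac{2231}{2}$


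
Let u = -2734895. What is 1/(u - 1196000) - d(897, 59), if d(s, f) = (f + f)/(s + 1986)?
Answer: -463848493/11332770285 ≈ -0.040930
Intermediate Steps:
d(s, f) = 2*f/(1986 + s) (d(s, f) = (2*f)/(1986 + s) = 2*f/(1986 + s))
1/(u - 1196000) - d(897, 59) = 1/(-2734895 - 1196000) - 2*59/(1986 + 897) = 1/(-3930895) - 2*59/2883 = -1/3930895 - 2*59/2883 = -1/3930895 - 1*118/2883 = -1/3930895 - 118/2883 = -463848493/11332770285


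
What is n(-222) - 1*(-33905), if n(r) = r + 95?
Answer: 33778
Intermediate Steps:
n(r) = 95 + r
n(-222) - 1*(-33905) = (95 - 222) - 1*(-33905) = -127 + 33905 = 33778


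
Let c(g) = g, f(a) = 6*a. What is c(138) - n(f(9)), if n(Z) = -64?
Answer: 202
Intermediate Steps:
c(138) - n(f(9)) = 138 - 1*(-64) = 138 + 64 = 202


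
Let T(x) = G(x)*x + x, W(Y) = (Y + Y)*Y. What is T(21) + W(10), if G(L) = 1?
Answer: 242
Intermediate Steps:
W(Y) = 2*Y**2 (W(Y) = (2*Y)*Y = 2*Y**2)
T(x) = 2*x (T(x) = 1*x + x = x + x = 2*x)
T(21) + W(10) = 2*21 + 2*10**2 = 42 + 2*100 = 42 + 200 = 242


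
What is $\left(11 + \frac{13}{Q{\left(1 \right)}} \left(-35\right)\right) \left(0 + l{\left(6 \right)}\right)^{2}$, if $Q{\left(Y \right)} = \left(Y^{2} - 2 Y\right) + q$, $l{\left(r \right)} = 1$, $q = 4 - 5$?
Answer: $\frac{477}{2} \approx 238.5$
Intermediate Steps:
$q = -1$
$Q{\left(Y \right)} = -1 + Y^{2} - 2 Y$ ($Q{\left(Y \right)} = \left(Y^{2} - 2 Y\right) - 1 = -1 + Y^{2} - 2 Y$)
$\left(11 + \frac{13}{Q{\left(1 \right)}} \left(-35\right)\right) \left(0 + l{\left(6 \right)}\right)^{2} = \left(11 + \frac{13}{-1 + 1^{2} - 2} \left(-35\right)\right) \left(0 + 1\right)^{2} = \left(11 + \frac{13}{-1 + 1 - 2} \left(-35\right)\right) 1^{2} = \left(11 + \frac{13}{-2} \left(-35\right)\right) 1 = \left(11 + 13 \left(- \frac{1}{2}\right) \left(-35\right)\right) 1 = \left(11 - - \frac{455}{2}\right) 1 = \left(11 + \frac{455}{2}\right) 1 = \frac{477}{2} \cdot 1 = \frac{477}{2}$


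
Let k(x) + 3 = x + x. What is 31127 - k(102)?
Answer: 30926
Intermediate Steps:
k(x) = -3 + 2*x (k(x) = -3 + (x + x) = -3 + 2*x)
31127 - k(102) = 31127 - (-3 + 2*102) = 31127 - (-3 + 204) = 31127 - 1*201 = 31127 - 201 = 30926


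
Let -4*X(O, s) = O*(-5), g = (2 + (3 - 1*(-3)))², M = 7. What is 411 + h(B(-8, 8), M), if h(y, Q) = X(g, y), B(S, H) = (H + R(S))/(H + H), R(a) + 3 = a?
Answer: 491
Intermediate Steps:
R(a) = -3 + a
B(S, H) = (-3 + H + S)/(2*H) (B(S, H) = (H + (-3 + S))/(H + H) = (-3 + H + S)/((2*H)) = (-3 + H + S)*(1/(2*H)) = (-3 + H + S)/(2*H))
g = 64 (g = (2 + (3 + 3))² = (2 + 6)² = 8² = 64)
X(O, s) = 5*O/4 (X(O, s) = -O*(-5)/4 = -(-5)*O/4 = 5*O/4)
h(y, Q) = 80 (h(y, Q) = (5/4)*64 = 80)
411 + h(B(-8, 8), M) = 411 + 80 = 491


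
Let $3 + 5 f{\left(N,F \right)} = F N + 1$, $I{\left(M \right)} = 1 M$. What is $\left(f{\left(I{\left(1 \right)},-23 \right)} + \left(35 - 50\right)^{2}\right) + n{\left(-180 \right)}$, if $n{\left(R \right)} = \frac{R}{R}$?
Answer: $221$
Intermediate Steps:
$I{\left(M \right)} = M$
$f{\left(N,F \right)} = - \frac{2}{5} + \frac{F N}{5}$ ($f{\left(N,F \right)} = - \frac{3}{5} + \frac{F N + 1}{5} = - \frac{3}{5} + \frac{1 + F N}{5} = - \frac{3}{5} + \left(\frac{1}{5} + \frac{F N}{5}\right) = - \frac{2}{5} + \frac{F N}{5}$)
$n{\left(R \right)} = 1$
$\left(f{\left(I{\left(1 \right)},-23 \right)} + \left(35 - 50\right)^{2}\right) + n{\left(-180 \right)} = \left(\left(- \frac{2}{5} + \frac{1}{5} \left(-23\right) 1\right) + \left(35 - 50\right)^{2}\right) + 1 = \left(\left(- \frac{2}{5} - \frac{23}{5}\right) + \left(-15\right)^{2}\right) + 1 = \left(-5 + 225\right) + 1 = 220 + 1 = 221$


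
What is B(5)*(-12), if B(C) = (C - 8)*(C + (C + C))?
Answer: 540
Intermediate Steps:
B(C) = 3*C*(-8 + C) (B(C) = (-8 + C)*(C + 2*C) = (-8 + C)*(3*C) = 3*C*(-8 + C))
B(5)*(-12) = (3*5*(-8 + 5))*(-12) = (3*5*(-3))*(-12) = -45*(-12) = 540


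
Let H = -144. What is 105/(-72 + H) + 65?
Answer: 4645/72 ≈ 64.514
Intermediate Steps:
105/(-72 + H) + 65 = 105/(-72 - 144) + 65 = 105/(-216) + 65 = -1/216*105 + 65 = -35/72 + 65 = 4645/72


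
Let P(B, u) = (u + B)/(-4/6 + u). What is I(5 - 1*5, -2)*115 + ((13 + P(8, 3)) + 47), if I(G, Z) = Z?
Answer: -1157/7 ≈ -165.29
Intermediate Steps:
P(B, u) = (B + u)/(-⅔ + u) (P(B, u) = (B + u)/(-4*⅙ + u) = (B + u)/(-⅔ + u))
I(5 - 1*5, -2)*115 + ((13 + P(8, 3)) + 47) = -2*115 + ((13 + 3*(8 + 3)/(-2 + 3*3)) + 47) = -230 + ((13 + 3*11/(-2 + 9)) + 47) = -230 + ((13 + 3*11/7) + 47) = -230 + ((13 + 3*(⅐)*11) + 47) = -230 + ((13 + 33/7) + 47) = -230 + (124/7 + 47) = -230 + 453/7 = -1157/7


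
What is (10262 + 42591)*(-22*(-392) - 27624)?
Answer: -1004207000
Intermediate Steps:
(10262 + 42591)*(-22*(-392) - 27624) = 52853*(8624 - 27624) = 52853*(-19000) = -1004207000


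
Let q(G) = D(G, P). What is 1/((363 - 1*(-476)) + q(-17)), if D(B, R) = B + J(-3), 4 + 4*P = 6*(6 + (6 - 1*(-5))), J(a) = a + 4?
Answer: 1/823 ≈ 0.0012151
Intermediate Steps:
J(a) = 4 + a
P = 49/2 (P = -1 + (6*(6 + (6 - 1*(-5))))/4 = -1 + (6*(6 + (6 + 5)))/4 = -1 + (6*(6 + 11))/4 = -1 + (6*17)/4 = -1 + (¼)*102 = -1 + 51/2 = 49/2 ≈ 24.500)
D(B, R) = 1 + B (D(B, R) = B + (4 - 3) = B + 1 = 1 + B)
q(G) = 1 + G
1/((363 - 1*(-476)) + q(-17)) = 1/((363 - 1*(-476)) + (1 - 17)) = 1/((363 + 476) - 16) = 1/(839 - 16) = 1/823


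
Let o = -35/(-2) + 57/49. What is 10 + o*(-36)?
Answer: -32432/49 ≈ -661.88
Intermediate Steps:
o = 1829/98 (o = -35*(-½) + 57*(1/49) = 35/2 + 57/49 = 1829/98 ≈ 18.663)
10 + o*(-36) = 10 + (1829/98)*(-36) = 10 - 32922/49 = -32432/49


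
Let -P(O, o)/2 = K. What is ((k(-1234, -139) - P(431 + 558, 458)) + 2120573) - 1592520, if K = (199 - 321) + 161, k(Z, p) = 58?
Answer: 528189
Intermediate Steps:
K = 39 (K = -122 + 161 = 39)
P(O, o) = -78 (P(O, o) = -2*39 = -78)
((k(-1234, -139) - P(431 + 558, 458)) + 2120573) - 1592520 = ((58 - 1*(-78)) + 2120573) - 1592520 = ((58 + 78) + 2120573) - 1592520 = (136 + 2120573) - 1592520 = 2120709 - 1592520 = 528189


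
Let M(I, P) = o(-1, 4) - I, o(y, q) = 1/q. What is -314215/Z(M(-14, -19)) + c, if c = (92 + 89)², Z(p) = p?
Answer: 610517/57 ≈ 10711.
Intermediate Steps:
M(I, P) = ¼ - I (M(I, P) = 1/4 - I = ¼ - I)
c = 32761 (c = 181² = 32761)
-314215/Z(M(-14, -19)) + c = -314215/(¼ - 1*(-14)) + 32761 = -314215/(¼ + 14) + 32761 = -314215/57/4 + 32761 = -314215*4/57 + 32761 = -1256860/57 + 32761 = 610517/57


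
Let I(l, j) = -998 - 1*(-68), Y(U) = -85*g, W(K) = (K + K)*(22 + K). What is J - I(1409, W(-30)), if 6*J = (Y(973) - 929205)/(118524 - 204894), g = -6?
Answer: 32191553/34548 ≈ 931.79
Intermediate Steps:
W(K) = 2*K*(22 + K) (W(K) = (2*K)*(22 + K) = 2*K*(22 + K))
Y(U) = 510 (Y(U) = -85*(-6) = 510)
I(l, j) = -930 (I(l, j) = -998 + 68 = -930)
J = 61913/34548 (J = ((510 - 929205)/(118524 - 204894))/6 = (-928695/(-86370))/6 = (-928695*(-1/86370))/6 = (1/6)*(61913/5758) = 61913/34548 ≈ 1.7921)
J - I(1409, W(-30)) = 61913/34548 - 1*(-930) = 61913/34548 + 930 = 32191553/34548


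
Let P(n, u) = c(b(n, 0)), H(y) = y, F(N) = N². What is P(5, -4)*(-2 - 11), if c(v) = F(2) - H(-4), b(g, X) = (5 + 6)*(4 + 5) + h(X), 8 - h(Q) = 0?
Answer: -104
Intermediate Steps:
h(Q) = 8 (h(Q) = 8 - 1*0 = 8 + 0 = 8)
b(g, X) = 107 (b(g, X) = (5 + 6)*(4 + 5) + 8 = 11*9 + 8 = 99 + 8 = 107)
c(v) = 8 (c(v) = 2² - 1*(-4) = 4 + 4 = 8)
P(n, u) = 8
P(5, -4)*(-2 - 11) = 8*(-2 - 11) = 8*(-13) = -104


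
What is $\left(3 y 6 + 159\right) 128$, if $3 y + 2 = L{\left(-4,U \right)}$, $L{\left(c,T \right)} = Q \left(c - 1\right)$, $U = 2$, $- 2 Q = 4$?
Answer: $26496$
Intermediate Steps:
$Q = -2$ ($Q = \left(- \frac{1}{2}\right) 4 = -2$)
$L{\left(c,T \right)} = 2 - 2 c$ ($L{\left(c,T \right)} = - 2 \left(c - 1\right) = - 2 \left(-1 + c\right) = 2 - 2 c$)
$y = \frac{8}{3}$ ($y = - \frac{2}{3} + \frac{2 - -8}{3} = - \frac{2}{3} + \frac{2 + 8}{3} = - \frac{2}{3} + \frac{1}{3} \cdot 10 = - \frac{2}{3} + \frac{10}{3} = \frac{8}{3} \approx 2.6667$)
$\left(3 y 6 + 159\right) 128 = \left(3 \cdot \frac{8}{3} \cdot 6 + 159\right) 128 = \left(8 \cdot 6 + 159\right) 128 = \left(48 + 159\right) 128 = 207 \cdot 128 = 26496$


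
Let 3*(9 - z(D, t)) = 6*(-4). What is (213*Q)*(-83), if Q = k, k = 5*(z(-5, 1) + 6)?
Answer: -2033085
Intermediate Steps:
z(D, t) = 17 (z(D, t) = 9 - 2*(-4) = 9 - 1/3*(-24) = 9 + 8 = 17)
k = 115 (k = 5*(17 + 6) = 5*23 = 115)
Q = 115
(213*Q)*(-83) = (213*115)*(-83) = 24495*(-83) = -2033085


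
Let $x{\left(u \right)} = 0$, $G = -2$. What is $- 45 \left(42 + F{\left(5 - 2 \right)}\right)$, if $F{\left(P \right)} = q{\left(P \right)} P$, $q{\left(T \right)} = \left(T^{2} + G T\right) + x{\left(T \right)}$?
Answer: $-2295$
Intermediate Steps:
$q{\left(T \right)} = T^{2} - 2 T$ ($q{\left(T \right)} = \left(T^{2} - 2 T\right) + 0 = T^{2} - 2 T$)
$F{\left(P \right)} = P^{2} \left(-2 + P\right)$ ($F{\left(P \right)} = P \left(-2 + P\right) P = P^{2} \left(-2 + P\right)$)
$- 45 \left(42 + F{\left(5 - 2 \right)}\right) = - 45 \left(42 + \left(5 - 2\right)^{2} \left(-2 + \left(5 - 2\right)\right)\right) = - 45 \left(42 + 3^{2} \left(-2 + 3\right)\right) = - 45 \left(42 + 9 \cdot 1\right) = - 45 \left(42 + 9\right) = \left(-45\right) 51 = -2295$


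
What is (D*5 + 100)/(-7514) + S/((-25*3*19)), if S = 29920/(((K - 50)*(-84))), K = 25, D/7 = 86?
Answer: -238287347/562141125 ≈ -0.42389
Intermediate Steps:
D = 602 (D = 7*86 = 602)
S = 1496/105 (S = 29920/(((25 - 50)*(-84))) = 29920/((-25*(-84))) = 29920/2100 = 29920*(1/2100) = 1496/105 ≈ 14.248)
(D*5 + 100)/(-7514) + S/((-25*3*19)) = (602*5 + 100)/(-7514) + 1496/(105*((-25*3*19))) = (3010 + 100)*(-1/7514) + 1496/(105*((-75*19))) = 3110*(-1/7514) + (1496/105)/(-1425) = -1555/3757 + (1496/105)*(-1/1425) = -1555/3757 - 1496/149625 = -238287347/562141125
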